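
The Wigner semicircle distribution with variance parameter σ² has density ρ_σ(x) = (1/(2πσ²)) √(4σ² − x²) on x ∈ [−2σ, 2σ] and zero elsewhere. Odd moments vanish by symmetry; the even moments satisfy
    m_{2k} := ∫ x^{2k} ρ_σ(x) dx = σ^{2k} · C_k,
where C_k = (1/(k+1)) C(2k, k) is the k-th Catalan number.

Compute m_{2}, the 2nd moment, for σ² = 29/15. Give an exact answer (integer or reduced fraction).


By the scaled semicircle moment identity, m_{2k} = σ^{2k} · C_k with k = 1.
C_1 = (1/(k+1)) · C(2k, k) = (1/2) · C(2, 1) = (1/2) · 2 = 1.
σ^{2k} = (σ²)^k = (29/15)^1 = 29/15.

Therefore m_{2} = σ^{2} · C_1 = (29/15) · 1 = 29/15.


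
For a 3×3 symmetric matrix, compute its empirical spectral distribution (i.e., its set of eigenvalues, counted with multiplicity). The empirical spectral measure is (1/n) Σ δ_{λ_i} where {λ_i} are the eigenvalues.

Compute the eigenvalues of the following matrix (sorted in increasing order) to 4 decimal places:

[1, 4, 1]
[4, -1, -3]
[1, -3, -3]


Since M is real symmetric, all three eigenvalues are real; they are the roots of det(λI − M) = λ³ − (tr M) λ² + s λ − det M, where s is the sum of the principal 2×2 minors.
tr M = 1 + (-1) + (-3) = -3.
s = (1·(-1) − 4²) + (1·(-3) − 1²) + ((-1)·(-3) − (-3)²) = -17 + (-4) + (-6) = -27.
det M (expand along row 1) = 1·(-6) − 4·(-9) + 1·(-11) = 19.
Characteristic polynomial: λ³ + 3λ² − 27λ − 19 = 0.
Substitute λ = y + (tr M)/3 = y − 1.000000 to remove the quadratic term: y³ + p·y + q = 0 with p = s − (tr M)²/3 = -30.000000 and q = −2(tr M)³/27 + (tr M)·s/3 − det M = 10.000000.
Three real roots ⇒ use the trigonometric (Viète) form: r = 2√(−p/3) = 6.324555, φ = arccos(3q/(p·r)) = arccos(-0.158114) = 1.729577 rad.
y_k = r·cos(φ/3 − 2πk/3) for k = 0, 1, 2 gives y = 5.302265, 0.334582, -5.636847.
λ_k = y_k − 1.000000 gives λ = 4.3023, -0.6654, -6.6368 (check: the sum is -3.0000 = tr M).

Eigenvalues sorted in increasing order: [-6.6368, -0.6654, 4.3023].


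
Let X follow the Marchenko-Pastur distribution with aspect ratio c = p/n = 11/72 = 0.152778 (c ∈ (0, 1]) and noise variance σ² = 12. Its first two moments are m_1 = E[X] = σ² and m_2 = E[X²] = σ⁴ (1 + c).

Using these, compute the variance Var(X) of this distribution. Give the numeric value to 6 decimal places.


m_1 = E[X] = σ² = 12, so m_1² = 144.
m_2 = E[X²] = σ⁴ (1 + c) = 144 · (1 + 0.152778) = 144 · 1.152778 = 166.000000.
(Note m_2 − m_1² simplifies to c · σ⁴ = 0.152778 · 144.)

Var(X) = m_2 − m_1² = 166.000000 − 144 = 22.000000.


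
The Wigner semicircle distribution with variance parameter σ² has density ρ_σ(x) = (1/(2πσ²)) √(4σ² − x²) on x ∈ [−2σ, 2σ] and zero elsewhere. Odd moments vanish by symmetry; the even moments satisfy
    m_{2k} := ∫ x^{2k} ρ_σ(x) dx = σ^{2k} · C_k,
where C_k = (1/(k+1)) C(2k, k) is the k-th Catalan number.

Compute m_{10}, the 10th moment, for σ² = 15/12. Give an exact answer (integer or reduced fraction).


By the scaled semicircle moment identity, m_{2k} = σ^{2k} · C_k with k = 5.
C_5 = (1/(k+1)) · C(2k, k) = (1/6) · C(10, 5) = (1/6) · 252 = 42.
σ^{2k} = (σ²)^k = (15/12)^5 = 3125/1024.

Therefore m_{10} = σ^{10} · C_5 = (3125/1024) · 42 = 65625/512.


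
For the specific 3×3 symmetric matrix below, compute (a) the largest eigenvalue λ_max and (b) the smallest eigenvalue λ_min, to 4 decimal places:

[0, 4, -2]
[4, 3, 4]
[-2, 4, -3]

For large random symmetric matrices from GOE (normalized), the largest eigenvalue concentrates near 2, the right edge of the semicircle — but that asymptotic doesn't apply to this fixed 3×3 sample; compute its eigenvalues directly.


Since M is real symmetric, all three eigenvalues are real; they are the roots of det(λI − M) = λ³ − (tr M) λ² + s λ − det M, where s is the sum of the principal 2×2 minors.
tr M = 0 + 3 + (-3) = 0.
s = (0·3 − 4²) + (0·(-3) − (-2)²) + (3·(-3) − 4²) = -16 + (-4) + (-25) = -45.
det M (expand along row 1) = 0·(-25) − 4·(-4) + (-2)·22 = -28.
Characteristic polynomial: λ³ − 45λ + 28 = 0.
Substitute λ = y + (tr M)/3 = y + 0.000000 to remove the quadratic term: y³ + p·y + q = 0 with p = s − (tr M)²/3 = -45.000000 and q = −2(tr M)³/27 + (tr M)·s/3 − det M = 28.000000.
Three real roots ⇒ use the trigonometric (Viète) form: r = 2√(−p/3) = 7.745967, φ = arccos(3q/(p·r)) = arccos(-0.240986) = 1.814178 rad.
y_k = r·cos(φ/3 − 2πk/3) for k = 0, 1, 2 gives y = 6.372281, 0.627719, -7.000000.
λ_k = y_k + 0.000000 gives λ = 6.3723, 0.6277, -7.0000 (check: the sum is 0.0000 = tr M).

Hence λ_max = 6.3723 and λ_min = -7.0000.


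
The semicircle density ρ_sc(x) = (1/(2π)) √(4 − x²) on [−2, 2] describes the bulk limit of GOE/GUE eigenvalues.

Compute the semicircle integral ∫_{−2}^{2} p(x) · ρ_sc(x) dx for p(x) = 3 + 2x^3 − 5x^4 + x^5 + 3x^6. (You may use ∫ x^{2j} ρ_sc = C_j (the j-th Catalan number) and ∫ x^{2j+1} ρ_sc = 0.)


Write p(x) = Σ a_i x^i, split into monomials and integrate each against ρ_sc separately.
Using ∫ x^{2j} ρ_sc = C_j = (1/(j+1)) C(2j, j) (Catalan numbers) and ∫ x^{2j+1} ρ_sc = 0 (odd monomials vanish by symmetry):
  i = 0 (even): a_0 · C_{0} = 3 · 1 = 3
  i = 3 (odd): ∫ x^3 ρ_sc = 0 (vanishes)
  i = 4 (even): a_4 · C_{2} = -5 · 2 = -10
  i = 5 (odd): ∫ x^5 ρ_sc = 0 (vanishes)
  i = 6 (even): a_6 · C_{3} = 3 · 5 = 15

Summing the contributions: ∫_{−2}^{2} p(x) ρ_sc(x) dx = 3 + (-10) + 15 = 8.


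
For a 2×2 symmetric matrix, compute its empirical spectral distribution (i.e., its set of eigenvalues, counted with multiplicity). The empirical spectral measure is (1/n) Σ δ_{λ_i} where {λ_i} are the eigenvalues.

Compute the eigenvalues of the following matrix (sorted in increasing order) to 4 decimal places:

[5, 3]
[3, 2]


Since M is real symmetric, both eigenvalues are real; they are the roots of det(λI − M) = λ² − (tr M) λ + det M.
tr M = 5 + 2 = 7.
det M = 5·2 − 3² = 10 − 9 = 1.
Characteristic polynomial: λ² − 7λ + 1 = 0.
Discriminant Δ = (tr M)² − 4·det M = 49 − 4 = 45; √Δ = 6.708204.
λ = (tr M ± √Δ)/2 = (7 ± 6.708204)/2, giving (tr M − √Δ)/2 = 0.1459 and (tr M + √Δ)/2 = 6.8541.

Eigenvalues sorted in increasing order: [0.1459, 6.8541].


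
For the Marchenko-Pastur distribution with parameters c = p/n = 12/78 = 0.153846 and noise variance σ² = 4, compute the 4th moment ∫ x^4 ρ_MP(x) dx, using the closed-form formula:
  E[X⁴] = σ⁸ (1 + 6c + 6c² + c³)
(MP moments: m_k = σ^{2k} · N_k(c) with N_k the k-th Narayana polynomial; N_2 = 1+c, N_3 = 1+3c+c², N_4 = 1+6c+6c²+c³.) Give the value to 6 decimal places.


E[X⁴] = σ⁸ (1 + 6c + 6c² + c³) (fourth MP moment). With σ² = 4 (so σ⁸ = 256) and c = 12/78 = 0.153846: E[X⁴] = 256 · (1 + 6·0.153846 + 6·(0.153846)² + (0.153846)³) = 256 · 2.068730.

So E[X^4] = 529.594902.


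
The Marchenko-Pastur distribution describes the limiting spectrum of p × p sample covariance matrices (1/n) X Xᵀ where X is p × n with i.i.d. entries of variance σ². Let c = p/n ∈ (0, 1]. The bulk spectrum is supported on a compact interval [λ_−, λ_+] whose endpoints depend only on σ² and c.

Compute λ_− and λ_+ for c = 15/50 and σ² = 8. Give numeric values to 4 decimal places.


c = 15/50 = 0.300000; √c = 0.547723.
λ_− = σ² (1 − √c)² = 8 · (1 − 0.547723)² = 8 · (0.452277)² = 1.636439.
λ_+ = σ² (1 + √c)² = 8 · (1 + 0.547723)² = 8 · (1.547723)² = 19.163561.

Rounded to 4 decimal places: λ_− ≈ 1.6364, λ_+ ≈ 19.1636.


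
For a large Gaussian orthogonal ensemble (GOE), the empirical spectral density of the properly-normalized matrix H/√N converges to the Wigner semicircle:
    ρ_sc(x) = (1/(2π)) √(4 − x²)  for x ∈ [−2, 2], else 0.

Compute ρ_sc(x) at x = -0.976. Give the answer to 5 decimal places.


ρ_sc(x) = (1/(2π)) √(4 − x²). With x = -0.976:
  4 − x² = 4 − (-0.976)² = 4 − 0.952576 = 3.047424.
  √(4 − x²) = 1.745687.
  1/(2π) = 0.159155.
  ρ_sc(-0.976) = 0.159155 · 1.745687 = 0.277835.

Rounded to 5 decimal places: ρ_sc(-0.976) ≈ 0.27783.


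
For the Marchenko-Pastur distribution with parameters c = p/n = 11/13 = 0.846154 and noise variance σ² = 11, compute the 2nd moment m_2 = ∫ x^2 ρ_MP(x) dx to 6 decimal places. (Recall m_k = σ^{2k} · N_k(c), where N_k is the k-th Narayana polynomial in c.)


E[X²] = σ⁴ (1 + c) (second MP moment). With σ² = 11 (so σ⁴ = 121) and c = 11/13 = 0.846154: E[X²] = 121 · (1 + 0.846154) = 121 · 1.846154.

So E[X^2] = 223.384615.


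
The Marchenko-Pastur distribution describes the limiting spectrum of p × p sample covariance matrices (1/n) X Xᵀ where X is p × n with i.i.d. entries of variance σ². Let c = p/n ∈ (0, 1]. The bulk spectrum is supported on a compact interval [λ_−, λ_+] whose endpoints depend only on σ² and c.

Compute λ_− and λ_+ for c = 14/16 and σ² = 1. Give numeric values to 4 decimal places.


c = 14/16 = 0.875000; √c = 0.935414.
λ_− = σ² (1 − √c)² = 1 · (1 − 0.935414)² = 1 · (0.064586)² = 0.004171.
λ_+ = σ² (1 + √c)² = 1 · (1 + 0.935414)² = 1 · (1.935414)² = 3.745829.

Rounded to 4 decimal places: λ_− ≈ 0.0042, λ_+ ≈ 3.7458.


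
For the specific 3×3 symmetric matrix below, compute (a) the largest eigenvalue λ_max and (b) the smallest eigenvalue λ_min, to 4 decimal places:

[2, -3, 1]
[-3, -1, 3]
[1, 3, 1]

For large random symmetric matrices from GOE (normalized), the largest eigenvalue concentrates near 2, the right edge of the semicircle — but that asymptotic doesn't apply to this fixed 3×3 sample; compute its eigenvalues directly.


Since M is real symmetric, all three eigenvalues are real; they are the roots of det(λI − M) = λ³ − (tr M) λ² + s λ − det M, where s is the sum of the principal 2×2 minors.
tr M = 2 + (-1) + 1 = 2.
s = (2·(-1) − (-3)²) + (2·1 − 1²) + ((-1)·1 − 3²) = -11 + 1 + (-10) = -20.
det M (expand along row 1) = 2·(-10) − (-3)·(-6) + 1·(-8) = -46.
Characteristic polynomial: λ³ − 2λ² − 20λ + 46 = 0.
Substitute λ = y + (tr M)/3 = y + 0.666667 to remove the quadratic term: y³ + p·y + q = 0 with p = s − (tr M)²/3 = -21.333333 and q = −2(tr M)³/27 + (tr M)·s/3 − det M = 32.074074.
Three real roots ⇒ use the trigonometric (Viète) form: r = 2√(−p/3) = 5.333333, φ = arccos(3q/(p·r)) = arccos(-0.845703) = 2.578678 rad.
y_k = r·cos(φ/3 − 2πk/3) for k = 0, 1, 2 gives y = 3.481448, 1.758272, -5.239720.
λ_k = y_k + 0.666667 gives λ = 4.1481, 2.4249, -4.5731 (check: the sum is 2.0000 = tr M).

Hence λ_max = 4.1481 and λ_min = -4.5731.


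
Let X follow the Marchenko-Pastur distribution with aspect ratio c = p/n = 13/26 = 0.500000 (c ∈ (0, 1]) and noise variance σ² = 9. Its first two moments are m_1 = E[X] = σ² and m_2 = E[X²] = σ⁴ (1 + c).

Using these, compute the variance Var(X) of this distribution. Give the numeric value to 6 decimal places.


m_1 = E[X] = σ² = 9, so m_1² = 81.
m_2 = E[X²] = σ⁴ (1 + c) = 81 · (1 + 0.500000) = 81 · 1.500000 = 121.500000.
(Note m_2 − m_1² simplifies to c · σ⁴ = 0.500000 · 81.)

Var(X) = m_2 − m_1² = 121.500000 − 81 = 40.500000.


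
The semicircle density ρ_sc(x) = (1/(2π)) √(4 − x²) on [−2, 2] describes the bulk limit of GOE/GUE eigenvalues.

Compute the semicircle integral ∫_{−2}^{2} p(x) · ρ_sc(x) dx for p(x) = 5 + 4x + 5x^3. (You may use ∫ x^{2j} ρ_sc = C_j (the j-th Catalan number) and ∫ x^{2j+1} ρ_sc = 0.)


Write p(x) = Σ a_i x^i, split into monomials and integrate each against ρ_sc separately.
Using ∫ x^{2j} ρ_sc = C_j = (1/(j+1)) C(2j, j) (Catalan numbers) and ∫ x^{2j+1} ρ_sc = 0 (odd monomials vanish by symmetry):
  i = 0 (even): a_0 · C_{0} = 5 · 1 = 5
  i = 1 (odd): ∫ x^1 ρ_sc = 0 (vanishes)
  i = 3 (odd): ∫ x^3 ρ_sc = 0 (vanishes)

Summing the contributions: ∫_{−2}^{2} p(x) ρ_sc(x) dx = 5.


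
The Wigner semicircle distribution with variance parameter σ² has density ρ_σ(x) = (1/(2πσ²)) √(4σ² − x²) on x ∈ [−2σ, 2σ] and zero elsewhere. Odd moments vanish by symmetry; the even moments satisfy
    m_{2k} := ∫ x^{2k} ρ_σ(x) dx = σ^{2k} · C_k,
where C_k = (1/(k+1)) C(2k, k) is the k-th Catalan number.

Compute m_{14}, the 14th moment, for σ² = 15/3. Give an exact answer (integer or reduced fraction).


By the scaled semicircle moment identity, m_{2k} = σ^{2k} · C_k with k = 7.
C_7 = (1/(k+1)) · C(2k, k) = (1/8) · C(14, 7) = (1/8) · 3432 = 429.
σ^{2k} = (σ²)^k = (15/3)^7 = 78125.

Therefore m_{14} = σ^{14} · C_7 = 78125 · 429 = 33515625.


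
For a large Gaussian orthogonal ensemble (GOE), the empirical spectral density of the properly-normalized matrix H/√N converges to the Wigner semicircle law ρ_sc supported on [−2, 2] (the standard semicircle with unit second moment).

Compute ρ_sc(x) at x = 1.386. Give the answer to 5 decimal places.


ρ_sc(x) = (1/(2π)) √(4 − x²). With x = 1.386:
  4 − x² = 4 − (1.386)² = 4 − 1.920996 = 2.079004.
  √(4 − x²) = 1.441875.
  1/(2π) = 0.159155.
  ρ_sc(1.386) = 0.159155 · 1.441875 = 0.229482.

Rounded to 5 decimal places: ρ_sc(1.386) ≈ 0.22948.


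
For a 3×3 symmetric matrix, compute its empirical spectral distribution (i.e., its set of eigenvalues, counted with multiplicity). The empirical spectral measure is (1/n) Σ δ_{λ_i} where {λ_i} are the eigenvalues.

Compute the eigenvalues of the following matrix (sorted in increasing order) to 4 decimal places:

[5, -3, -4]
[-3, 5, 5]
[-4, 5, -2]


Since M is real symmetric, all three eigenvalues are real; they are the roots of det(λI − M) = λ³ − (tr M) λ² + s λ − det M, where s is the sum of the principal 2×2 minors.
tr M = 5 + 5 + (-2) = 8.
s = (5·5 − (-3)²) + (5·(-2) − (-4)²) + (5·(-2) − 5²) = 16 + (-26) + (-35) = -45.
det M (expand along row 1) = 5·(-35) − (-3)·26 + (-4)·5 = -117.
Characteristic polynomial: λ³ − 8λ² − 45λ + 117 = 0.
Substitute λ = y + (tr M)/3 = y + 2.666667 to remove the quadratic term: y³ + p·y + q = 0 with p = s − (tr M)²/3 = -66.333333 and q = −2(tr M)³/27 + (tr M)·s/3 − det M = -40.925926.
Three real roots ⇒ use the trigonometric (Viète) form: r = 2√(−p/3) = 9.404491, φ = arccos(3q/(p·r)) = arccos(0.196812) = 1.372691 rad.
y_k = r·cos(φ/3 − 2πk/3) for k = 0, 1, 2 gives y = 8.437065, -0.620577, -7.816488.
λ_k = y_k + 2.666667 gives λ = 11.1037, 2.0461, -5.1498 (check: the sum is 8.0000 = tr M).

Eigenvalues sorted in increasing order: [-5.1498, 2.0461, 11.1037].


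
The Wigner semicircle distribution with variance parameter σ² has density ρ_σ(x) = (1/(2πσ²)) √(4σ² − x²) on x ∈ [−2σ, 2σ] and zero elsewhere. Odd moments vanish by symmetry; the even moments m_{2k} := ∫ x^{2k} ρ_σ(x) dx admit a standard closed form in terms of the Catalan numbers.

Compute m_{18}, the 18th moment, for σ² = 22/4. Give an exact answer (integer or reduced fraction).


By the scaled semicircle moment identity, m_{2k} = σ^{2k} · C_k with k = 9.
C_9 = (1/(k+1)) · C(2k, k) = (1/10) · C(18, 9) = (1/10) · 48620 = 4862.
σ^{2k} = (σ²)^k = (22/4)^9 = 2357947691/512.

Therefore m_{18} = σ^{18} · C_9 = (2357947691/512) · 4862 = 5732170836821/256.


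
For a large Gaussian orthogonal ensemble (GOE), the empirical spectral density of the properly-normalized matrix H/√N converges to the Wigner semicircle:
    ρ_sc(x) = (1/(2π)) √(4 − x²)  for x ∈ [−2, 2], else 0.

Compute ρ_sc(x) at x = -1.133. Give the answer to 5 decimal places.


ρ_sc(x) = (1/(2π)) √(4 − x²). With x = -1.133:
  4 − x² = 4 − (-1.133)² = 4 − 1.283689 = 2.716311.
  √(4 − x²) = 1.648123.
  1/(2π) = 0.159155.
  ρ_sc(-1.133) = 0.159155 · 1.648123 = 0.262307.

Rounded to 5 decimal places: ρ_sc(-1.133) ≈ 0.26231.


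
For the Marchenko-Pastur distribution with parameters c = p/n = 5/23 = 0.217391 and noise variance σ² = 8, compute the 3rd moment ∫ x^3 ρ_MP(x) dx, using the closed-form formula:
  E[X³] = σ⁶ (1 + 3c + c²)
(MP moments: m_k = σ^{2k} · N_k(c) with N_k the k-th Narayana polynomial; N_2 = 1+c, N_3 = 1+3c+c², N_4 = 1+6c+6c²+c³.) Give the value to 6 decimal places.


E[X³] = σ⁶ (1 + 3c + c²) (third MP moment). With σ² = 8 (so σ⁶ = 512) and c = 5/23 = 0.217391: E[X³] = 512 · (1 + 3·0.217391 + (0.217391)²) = 512 · 1.699433.

So E[X^3] = 870.109641.


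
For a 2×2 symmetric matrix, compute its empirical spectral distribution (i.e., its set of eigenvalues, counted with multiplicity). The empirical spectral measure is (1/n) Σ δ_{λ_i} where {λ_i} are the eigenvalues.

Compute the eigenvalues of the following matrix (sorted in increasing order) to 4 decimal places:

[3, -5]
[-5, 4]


Since M is real symmetric, both eigenvalues are real; they are the roots of det(λI − M) = λ² − (tr M) λ + det M.
tr M = 3 + 4 = 7.
det M = 3·4 − (-5)² = 12 − 25 = -13.
Characteristic polynomial: λ² − 7λ − 13 = 0.
Discriminant Δ = (tr M)² − 4·det M = 49 − (-52) = 101; √Δ = 10.049876.
λ = (tr M ± √Δ)/2 = (7 ± 10.049876)/2, giving (tr M − √Δ)/2 = -1.5249 and (tr M + √Δ)/2 = 8.5249.

Eigenvalues sorted in increasing order: [-1.5249, 8.5249].


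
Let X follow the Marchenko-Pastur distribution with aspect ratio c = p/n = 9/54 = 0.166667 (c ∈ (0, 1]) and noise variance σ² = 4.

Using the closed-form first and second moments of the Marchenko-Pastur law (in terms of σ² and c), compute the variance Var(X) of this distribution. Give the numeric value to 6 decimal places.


Recall the MP moments m_1 = E[X] = σ² and m_2 = E[X²] = σ⁴ (1 + c).
m_1 = E[X] = σ² = 4, so m_1² = 16.
m_2 = E[X²] = σ⁴ (1 + c) = 16 · (1 + 0.166667) = 16 · 1.166667 = 18.666667.
(Note m_2 − m_1² simplifies to c · σ⁴ = 0.166667 · 16.)

Var(X) = m_2 − m_1² = 18.666667 − 16 = 2.666667.


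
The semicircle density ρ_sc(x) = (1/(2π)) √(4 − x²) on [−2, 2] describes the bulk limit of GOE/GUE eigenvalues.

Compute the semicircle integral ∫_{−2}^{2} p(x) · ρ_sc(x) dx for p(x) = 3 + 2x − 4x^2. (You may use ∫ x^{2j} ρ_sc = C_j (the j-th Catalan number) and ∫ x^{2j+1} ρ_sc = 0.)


Write p(x) = Σ a_i x^i, split into monomials and integrate each against ρ_sc separately.
Using ∫ x^{2j} ρ_sc = C_j = (1/(j+1)) C(2j, j) (Catalan numbers) and ∫ x^{2j+1} ρ_sc = 0 (odd monomials vanish by symmetry):
  i = 0 (even): a_0 · C_{0} = 3 · 1 = 3
  i = 1 (odd): ∫ x^1 ρ_sc = 0 (vanishes)
  i = 2 (even): a_2 · C_{1} = -4 · 1 = -4

Summing the contributions: ∫_{−2}^{2} p(x) ρ_sc(x) dx = 3 + (-4) = -1.


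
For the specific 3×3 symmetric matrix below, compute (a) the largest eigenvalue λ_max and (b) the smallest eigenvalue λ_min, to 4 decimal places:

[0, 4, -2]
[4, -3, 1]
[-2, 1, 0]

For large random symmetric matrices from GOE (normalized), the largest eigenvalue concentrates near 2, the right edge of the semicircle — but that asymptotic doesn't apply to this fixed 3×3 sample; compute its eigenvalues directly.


Since M is real symmetric, all three eigenvalues are real; they are the roots of det(λI − M) = λ³ − (tr M) λ² + s λ − det M, where s is the sum of the principal 2×2 minors.
tr M = 0 + (-3) + 0 = -3.
s = (0·(-3) − 4²) + (0·0 − (-2)²) + ((-3)·0 − 1²) = -16 + (-4) + (-1) = -21.
det M (expand along row 1) = 0·(-1) − 4·2 + (-2)·(-2) = -4.
Characteristic polynomial: λ³ + 3λ² − 21λ + 4 = 0.
Substitute λ = y + (tr M)/3 = y − 1.000000 to remove the quadratic term: y³ + p·y + q = 0 with p = s − (tr M)²/3 = -24.000000 and q = −2(tr M)³/27 + (tr M)·s/3 − det M = 27.000000.
Three real roots ⇒ use the trigonometric (Viète) form: r = 2√(−p/3) = 5.656854, φ = arccos(3q/(p·r)) = arccos(-0.596621) = 2.210081 rad.
y_k = r·cos(φ/3 − 2πk/3) for k = 0, 1, 2 gives y = 4.189998, 1.196344, -5.386342.
λ_k = y_k − 1.000000 gives λ = 3.1900, 0.1963, -6.3863 (check: the sum is -3.0000 = tr M).

Hence λ_max = 3.1900 and λ_min = -6.3863.


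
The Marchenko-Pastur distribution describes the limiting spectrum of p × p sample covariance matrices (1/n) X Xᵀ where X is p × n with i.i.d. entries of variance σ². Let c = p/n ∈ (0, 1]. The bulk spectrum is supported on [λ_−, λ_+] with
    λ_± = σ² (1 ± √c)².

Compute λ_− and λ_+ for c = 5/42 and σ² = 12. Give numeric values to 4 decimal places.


c = 5/42 = 0.119048; √c = 0.345033.
λ_− = σ² (1 − √c)² = 12 · (1 − 0.345033)² = 12 · (0.654967)² = 5.147785.
λ_+ = σ² (1 + √c)² = 12 · (1 + 0.345033)² = 12 · (1.345033)² = 21.709358.

Rounded to 4 decimal places: λ_− ≈ 5.1478, λ_+ ≈ 21.7094.


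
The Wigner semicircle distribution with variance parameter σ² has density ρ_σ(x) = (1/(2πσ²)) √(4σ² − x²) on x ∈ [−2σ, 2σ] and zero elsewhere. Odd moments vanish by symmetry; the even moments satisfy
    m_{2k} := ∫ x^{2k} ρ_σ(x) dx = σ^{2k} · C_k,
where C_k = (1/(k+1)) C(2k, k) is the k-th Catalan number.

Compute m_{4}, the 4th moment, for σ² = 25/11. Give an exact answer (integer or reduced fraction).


By the scaled semicircle moment identity, m_{2k} = σ^{2k} · C_k with k = 2.
C_2 = (1/(k+1)) · C(2k, k) = (1/3) · C(4, 2) = (1/3) · 6 = 2.
σ^{2k} = (σ²)^k = (25/11)^2 = 625/121.

Therefore m_{4} = σ^{4} · C_2 = (625/121) · 2 = 1250/121.


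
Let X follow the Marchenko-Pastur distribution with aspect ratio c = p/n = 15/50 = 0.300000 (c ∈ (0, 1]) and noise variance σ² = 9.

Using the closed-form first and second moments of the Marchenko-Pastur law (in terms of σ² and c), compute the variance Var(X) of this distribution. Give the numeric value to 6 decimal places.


Recall the MP moments m_1 = E[X] = σ² and m_2 = E[X²] = σ⁴ (1 + c).
m_1 = E[X] = σ² = 9, so m_1² = 81.
m_2 = E[X²] = σ⁴ (1 + c) = 81 · (1 + 0.300000) = 81 · 1.300000 = 105.300000.
(Note m_2 − m_1² simplifies to c · σ⁴ = 0.300000 · 81.)

Var(X) = m_2 − m_1² = 105.300000 − 81 = 24.300000.


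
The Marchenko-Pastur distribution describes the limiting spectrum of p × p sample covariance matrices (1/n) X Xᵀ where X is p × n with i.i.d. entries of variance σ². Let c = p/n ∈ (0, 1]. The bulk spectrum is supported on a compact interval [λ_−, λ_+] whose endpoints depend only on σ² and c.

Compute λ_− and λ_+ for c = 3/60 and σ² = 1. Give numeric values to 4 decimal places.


c = 3/60 = 0.050000; √c = 0.223607.
λ_− = σ² (1 − √c)² = 1 · (1 − 0.223607)² = 1 · (0.776393)² = 0.602786.
λ_+ = σ² (1 + √c)² = 1 · (1 + 0.223607)² = 1 · (1.223607)² = 1.497214.

Rounded to 4 decimal places: λ_− ≈ 0.6028, λ_+ ≈ 1.4972.


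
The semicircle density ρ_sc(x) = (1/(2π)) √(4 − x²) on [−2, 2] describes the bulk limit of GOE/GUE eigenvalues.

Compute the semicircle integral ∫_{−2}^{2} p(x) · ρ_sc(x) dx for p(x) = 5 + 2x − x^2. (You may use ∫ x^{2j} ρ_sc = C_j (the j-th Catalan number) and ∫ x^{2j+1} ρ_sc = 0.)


Write p(x) = Σ a_i x^i, split into monomials and integrate each against ρ_sc separately.
Using ∫ x^{2j} ρ_sc = C_j = (1/(j+1)) C(2j, j) (Catalan numbers) and ∫ x^{2j+1} ρ_sc = 0 (odd monomials vanish by symmetry):
  i = 0 (even): a_0 · C_{0} = 5 · 1 = 5
  i = 1 (odd): ∫ x^1 ρ_sc = 0 (vanishes)
  i = 2 (even): a_2 · C_{1} = -1 · 1 = -1

Summing the contributions: ∫_{−2}^{2} p(x) ρ_sc(x) dx = 5 + (-1) = 4.


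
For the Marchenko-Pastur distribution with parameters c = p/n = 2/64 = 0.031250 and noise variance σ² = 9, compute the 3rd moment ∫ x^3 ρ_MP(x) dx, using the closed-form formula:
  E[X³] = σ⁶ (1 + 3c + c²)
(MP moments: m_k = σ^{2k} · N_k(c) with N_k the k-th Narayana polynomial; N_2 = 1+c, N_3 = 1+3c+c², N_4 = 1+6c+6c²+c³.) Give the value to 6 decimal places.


E[X³] = σ⁶ (1 + 3c + c²) (third MP moment). With σ² = 9 (so σ⁶ = 729) and c = 2/64 = 0.031250: E[X³] = 729 · (1 + 3·0.031250 + (0.031250)²) = 729 · 1.094727.

So E[X^3] = 798.055664.


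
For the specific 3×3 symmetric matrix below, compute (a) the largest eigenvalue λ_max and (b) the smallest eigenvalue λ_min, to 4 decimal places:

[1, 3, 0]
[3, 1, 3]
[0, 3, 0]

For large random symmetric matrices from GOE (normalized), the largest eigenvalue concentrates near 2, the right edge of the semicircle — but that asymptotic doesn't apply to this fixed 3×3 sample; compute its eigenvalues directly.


Since M is real symmetric, all three eigenvalues are real; they are the roots of det(λI − M) = λ³ − (tr M) λ² + s λ − det M, where s is the sum of the principal 2×2 minors.
tr M = 1 + 1 + 0 = 2.
s = (1·1 − 3²) + (1·0 − 0²) + (1·0 − 3²) = -8 + 0 + (-9) = -17.
det M (expand along row 1) = 1·(-9) − 3·0 + 0·9 = -9.
Characteristic polynomial: λ³ − 2λ² − 17λ + 9 = 0.
Substitute λ = y + (tr M)/3 = y + 0.666667 to remove the quadratic term: y³ + p·y + q = 0 with p = s − (tr M)²/3 = -18.333333 and q = −2(tr M)³/27 + (tr M)·s/3 − det M = -2.925926.
Three real roots ⇒ use the trigonometric (Viète) form: r = 2√(−p/3) = 4.944132, φ = arccos(3q/(p·r)) = arccos(0.096840) = 1.473805 rad.
y_k = r·cos(φ/3 − 2πk/3) for k = 0, 1, 2 gives y = 4.359416, -0.159819, -4.199597.
λ_k = y_k + 0.666667 gives λ = 5.0261, 0.5068, -3.5329 (check: the sum is 2.0000 = tr M).

Hence λ_max = 5.0261 and λ_min = -3.5329.


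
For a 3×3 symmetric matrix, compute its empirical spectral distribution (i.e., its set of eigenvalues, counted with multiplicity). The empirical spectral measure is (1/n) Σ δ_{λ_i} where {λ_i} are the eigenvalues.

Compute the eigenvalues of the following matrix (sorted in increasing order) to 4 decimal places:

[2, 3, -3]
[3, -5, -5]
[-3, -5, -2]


Since M is real symmetric, all three eigenvalues are real; they are the roots of det(λI − M) = λ³ − (tr M) λ² + s λ − det M, where s is the sum of the principal 2×2 minors.
tr M = 2 + (-5) + (-2) = -5.
s = (2·(-5) − 3²) + (2·(-2) − (-3)²) + ((-5)·(-2) − (-5)²) = -19 + (-13) + (-15) = -47.
det M (expand along row 1) = 2·(-15) − 3·(-21) + (-3)·(-30) = 123.
Characteristic polynomial: λ³ + 5λ² − 47λ − 123 = 0.
Substitute λ = y + (tr M)/3 = y − 1.666667 to remove the quadratic term: y³ + p·y + q = 0 with p = s − (tr M)²/3 = -55.333333 and q = −2(tr M)³/27 + (tr M)·s/3 − det M = -35.407407.
Three real roots ⇒ use the trigonometric (Viète) form: r = 2√(−p/3) = 8.589399, φ = arccos(3q/(p·r)) = arccos(0.223494) = 1.345399 rad.
y_k = r·cos(φ/3 − 2πk/3) for k = 0, 1, 2 gives y = 7.740021, -0.644736, -7.095284.
λ_k = y_k − 1.666667 gives λ = 6.0734, -2.3114, -8.7620 (check: the sum is -5.0000 = tr M).

Eigenvalues sorted in increasing order: [-8.7620, -2.3114, 6.0734].


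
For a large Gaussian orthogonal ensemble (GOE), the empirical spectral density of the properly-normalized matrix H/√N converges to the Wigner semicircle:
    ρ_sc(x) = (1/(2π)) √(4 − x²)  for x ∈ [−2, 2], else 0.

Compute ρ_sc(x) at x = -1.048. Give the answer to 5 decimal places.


ρ_sc(x) = (1/(2π)) √(4 − x²). With x = -1.048:
  4 − x² = 4 − (-1.048)² = 4 − 1.098304 = 2.901696.
  √(4 − x²) = 1.703437.
  1/(2π) = 0.159155.
  ρ_sc(-1.048) = 0.159155 · 1.703437 = 0.271110.

Rounded to 5 decimal places: ρ_sc(-1.048) ≈ 0.27111.


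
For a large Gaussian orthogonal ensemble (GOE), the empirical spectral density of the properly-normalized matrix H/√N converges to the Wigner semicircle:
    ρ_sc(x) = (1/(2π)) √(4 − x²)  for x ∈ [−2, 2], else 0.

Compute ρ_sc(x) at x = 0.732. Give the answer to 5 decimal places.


ρ_sc(x) = (1/(2π)) √(4 − x²). With x = 0.732:
  4 − x² = 4 − (0.732)² = 4 − 0.535824 = 3.464176.
  √(4 − x²) = 1.861230.
  1/(2π) = 0.159155.
  ρ_sc(0.732) = 0.159155 · 1.861230 = 0.296224.

Rounded to 5 decimal places: ρ_sc(0.732) ≈ 0.29622.


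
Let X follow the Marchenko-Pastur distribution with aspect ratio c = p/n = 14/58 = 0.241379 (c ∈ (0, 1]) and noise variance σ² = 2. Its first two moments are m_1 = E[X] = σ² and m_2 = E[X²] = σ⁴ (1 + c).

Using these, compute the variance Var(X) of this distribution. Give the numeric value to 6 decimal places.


m_1 = E[X] = σ² = 2, so m_1² = 4.
m_2 = E[X²] = σ⁴ (1 + c) = 4 · (1 + 0.241379) = 4 · 1.241379 = 4.965517.
(Note m_2 − m_1² simplifies to c · σ⁴ = 0.241379 · 4.)

Var(X) = m_2 − m_1² = 4.965517 − 4 = 0.965517.


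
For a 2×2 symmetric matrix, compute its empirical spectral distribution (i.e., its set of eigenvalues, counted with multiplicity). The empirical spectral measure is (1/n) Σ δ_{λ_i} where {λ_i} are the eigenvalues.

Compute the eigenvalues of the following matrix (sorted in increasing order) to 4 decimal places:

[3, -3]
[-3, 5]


Since M is real symmetric, both eigenvalues are real; they are the roots of det(λI − M) = λ² − (tr M) λ + det M.
tr M = 3 + 5 = 8.
det M = 3·5 − (-3)² = 15 − 9 = 6.
Characteristic polynomial: λ² − 8λ + 6 = 0.
Discriminant Δ = (tr M)² − 4·det M = 64 − 24 = 40; √Δ = 6.324555.
λ = (tr M ± √Δ)/2 = (8 ± 6.324555)/2, giving (tr M − √Δ)/2 = 0.8377 and (tr M + √Δ)/2 = 7.1623.

Eigenvalues sorted in increasing order: [0.8377, 7.1623].


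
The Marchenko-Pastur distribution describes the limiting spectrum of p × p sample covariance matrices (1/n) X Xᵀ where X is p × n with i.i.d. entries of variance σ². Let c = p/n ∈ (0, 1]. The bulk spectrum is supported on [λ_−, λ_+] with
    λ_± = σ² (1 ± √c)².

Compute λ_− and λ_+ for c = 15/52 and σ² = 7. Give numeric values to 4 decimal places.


c = 15/52 = 0.288462; √c = 0.537086.
λ_− = σ² (1 − √c)² = 7 · (1 − 0.537086)² = 7 · (0.462914)² = 1.500025.
λ_+ = σ² (1 + √c)² = 7 · (1 + 0.537086)² = 7 · (1.537086)² = 16.538437.

Rounded to 4 decimal places: λ_− ≈ 1.5000, λ_+ ≈ 16.5384.


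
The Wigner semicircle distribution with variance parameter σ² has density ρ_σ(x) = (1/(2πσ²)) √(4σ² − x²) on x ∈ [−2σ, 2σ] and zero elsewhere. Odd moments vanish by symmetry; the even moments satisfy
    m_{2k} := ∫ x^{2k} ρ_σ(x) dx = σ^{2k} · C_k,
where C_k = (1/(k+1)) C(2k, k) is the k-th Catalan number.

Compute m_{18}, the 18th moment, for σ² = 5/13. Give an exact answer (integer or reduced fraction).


By the scaled semicircle moment identity, m_{2k} = σ^{2k} · C_k with k = 9.
C_9 = (1/(k+1)) · C(2k, k) = (1/10) · C(18, 9) = (1/10) · 48620 = 4862.
σ^{2k} = (σ²)^k = (5/13)^9 = 1953125/10604499373.

Therefore m_{18} = σ^{18} · C_9 = (1953125/10604499373) · 4862 = 730468750/815730721.


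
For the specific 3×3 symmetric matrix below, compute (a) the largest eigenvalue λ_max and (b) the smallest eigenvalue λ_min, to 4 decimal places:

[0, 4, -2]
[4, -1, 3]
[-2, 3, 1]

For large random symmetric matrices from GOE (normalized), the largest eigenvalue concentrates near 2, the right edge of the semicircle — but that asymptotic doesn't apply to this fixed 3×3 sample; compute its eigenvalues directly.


Since M is real symmetric, all three eigenvalues are real; they are the roots of det(λI − M) = λ³ − (tr M) λ² + s λ − det M, where s is the sum of the principal 2×2 minors.
tr M = 0 + (-1) + 1 = 0.
s = (0·(-1) − 4²) + (0·1 − (-2)²) + ((-1)·1 − 3²) = -16 + (-4) + (-10) = -30.
det M (expand along row 1) = 0·(-10) − 4·10 + (-2)·10 = -60.
Characteristic polynomial: λ³ − 30λ + 60 = 0.
Substitute λ = y + (tr M)/3 = y + 0.000000 to remove the quadratic term: y³ + p·y + q = 0 with p = s − (tr M)²/3 = -30.000000 and q = −2(tr M)³/27 + (tr M)·s/3 − det M = 60.000000.
Three real roots ⇒ use the trigonometric (Viète) form: r = 2√(−p/3) = 6.324555, φ = arccos(3q/(p·r)) = arccos(-0.948683) = 2.819842 rad.
y_k = r·cos(φ/3 − 2πk/3) for k = 0, 1, 2 gives y = 3.730416, 2.557800, -6.288216.
λ_k = y_k + 0.000000 gives λ = 3.7304, 2.5578, -6.2882 (check: the sum is 0.0000 = tr M).

Hence λ_max = 3.7304 and λ_min = -6.2882.


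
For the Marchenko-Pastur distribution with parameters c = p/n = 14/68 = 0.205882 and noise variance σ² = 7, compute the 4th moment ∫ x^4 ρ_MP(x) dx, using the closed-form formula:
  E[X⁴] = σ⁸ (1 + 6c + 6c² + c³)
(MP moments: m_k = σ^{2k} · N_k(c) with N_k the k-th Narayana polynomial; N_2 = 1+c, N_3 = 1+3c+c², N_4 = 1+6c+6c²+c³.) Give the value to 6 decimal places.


E[X⁴] = σ⁸ (1 + 6c + 6c² + c³) (fourth MP moment). With σ² = 7 (so σ⁸ = 2401) and c = 14/68 = 0.205882: E[X⁴] = 2401 · (1 + 6·0.205882 + 6·(0.205882)² + (0.205882)³) = 2401 · 2.498346.

So E[X^4] = 5998.529285.


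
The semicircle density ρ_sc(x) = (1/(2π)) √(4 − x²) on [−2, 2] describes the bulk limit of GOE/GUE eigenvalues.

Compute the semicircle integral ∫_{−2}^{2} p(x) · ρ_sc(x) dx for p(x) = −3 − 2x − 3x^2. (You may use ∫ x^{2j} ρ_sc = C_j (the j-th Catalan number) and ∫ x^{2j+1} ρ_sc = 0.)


Write p(x) = Σ a_i x^i, split into monomials and integrate each against ρ_sc separately.
Using ∫ x^{2j} ρ_sc = C_j = (1/(j+1)) C(2j, j) (Catalan numbers) and ∫ x^{2j+1} ρ_sc = 0 (odd monomials vanish by symmetry):
  i = 0 (even): a_0 · C_{0} = -3 · 1 = -3
  i = 1 (odd): ∫ x^1 ρ_sc = 0 (vanishes)
  i = 2 (even): a_2 · C_{1} = -3 · 1 = -3

Summing the contributions: ∫_{−2}^{2} p(x) ρ_sc(x) dx = (-3) + (-3) = -6.


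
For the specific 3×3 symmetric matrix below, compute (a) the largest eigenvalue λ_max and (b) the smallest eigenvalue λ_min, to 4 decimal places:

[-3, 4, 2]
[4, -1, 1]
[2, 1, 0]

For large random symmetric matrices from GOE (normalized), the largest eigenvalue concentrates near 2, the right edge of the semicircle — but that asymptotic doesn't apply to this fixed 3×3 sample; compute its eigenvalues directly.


Since M is real symmetric, all three eigenvalues are real; they are the roots of det(λI − M) = λ³ − (tr M) λ² + s λ − det M, where s is the sum of the principal 2×2 minors.
tr M = -3 + (-1) + 0 = -4.
s = ((-3)·(-1) − 4²) + ((-3)·0 − 2²) + ((-1)·0 − 1²) = -13 + (-4) + (-1) = -18.
det M (expand along row 1) = (-3)·(-1) − 4·(-2) + 2·6 = 23.
Characteristic polynomial: λ³ + 4λ² − 18λ − 23 = 0.
Substitute λ = y + (tr M)/3 = y − 1.333333 to remove the quadratic term: y³ + p·y + q = 0 with p = s − (tr M)²/3 = -23.333333 and q = −2(tr M)³/27 + (tr M)·s/3 − det M = 5.740741.
Three real roots ⇒ use the trigonometric (Viète) form: r = 2√(−p/3) = 5.577734, φ = arccos(3q/(p·r)) = arccos(-0.132329) = 1.703514 rad.
y_k = r·cos(φ/3 − 2πk/3) for k = 0, 1, 2 gives y = 4.702395, 0.246675, -4.949070.
λ_k = y_k − 1.333333 gives λ = 3.3691, -1.0867, -6.2824 (check: the sum is -4.0000 = tr M).

Hence λ_max = 3.3691 and λ_min = -6.2824.


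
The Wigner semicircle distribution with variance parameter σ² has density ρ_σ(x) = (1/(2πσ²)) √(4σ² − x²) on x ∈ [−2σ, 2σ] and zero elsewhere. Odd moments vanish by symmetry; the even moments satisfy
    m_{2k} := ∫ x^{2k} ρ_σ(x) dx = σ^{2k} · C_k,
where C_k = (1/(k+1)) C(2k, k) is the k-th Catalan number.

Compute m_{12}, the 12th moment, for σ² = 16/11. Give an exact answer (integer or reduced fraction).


By the scaled semicircle moment identity, m_{2k} = σ^{2k} · C_k with k = 6.
C_6 = (1/(k+1)) · C(2k, k) = (1/7) · C(12, 6) = (1/7) · 924 = 132.
σ^{2k} = (σ²)^k = (16/11)^6 = 16777216/1771561.

Therefore m_{12} = σ^{12} · C_6 = (16777216/1771561) · 132 = 201326592/161051.


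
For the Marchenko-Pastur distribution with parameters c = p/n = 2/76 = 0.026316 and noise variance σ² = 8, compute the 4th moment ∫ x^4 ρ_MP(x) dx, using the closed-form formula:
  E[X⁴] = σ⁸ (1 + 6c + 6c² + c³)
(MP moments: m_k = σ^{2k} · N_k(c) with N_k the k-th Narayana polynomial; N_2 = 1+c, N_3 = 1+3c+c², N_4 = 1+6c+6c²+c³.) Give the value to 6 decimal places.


E[X⁴] = σ⁸ (1 + 6c + 6c² + c³) (fourth MP moment). With σ² = 8 (so σ⁸ = 4096) and c = 2/76 = 0.026316: E[X⁴] = 4096 · (1 + 6·0.026316 + 6·(0.026316)² + (0.026316)³) = 4096 · 1.162068.

So E[X^4] = 4759.830879.


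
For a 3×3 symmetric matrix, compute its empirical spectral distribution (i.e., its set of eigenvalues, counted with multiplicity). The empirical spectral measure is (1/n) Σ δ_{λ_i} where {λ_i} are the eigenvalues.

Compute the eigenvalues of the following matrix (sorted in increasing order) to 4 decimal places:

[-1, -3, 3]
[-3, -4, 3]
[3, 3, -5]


Since M is real symmetric, all three eigenvalues are real; they are the roots of det(λI − M) = λ³ − (tr M) λ² + s λ − det M, where s is the sum of the principal 2×2 minors.
tr M = -1 + (-4) + (-5) = -10.
s = ((-1)·(-4) − (-3)²) + ((-1)·(-5) − 3²) + ((-4)·(-5) − 3²) = -5 + (-4) + 11 = 2.
det M (expand along row 1) = (-1)·11 − (-3)·6 + 3·3 = 16.
Characteristic polynomial: λ³ + 10λ² + 2λ − 16 = 0.
Substitute λ = y + (tr M)/3 = y − 3.333333 to remove the quadratic term: y³ + p·y + q = 0 with p = s − (tr M)²/3 = -31.333333 and q = −2(tr M)³/27 + (tr M)·s/3 − det M = 51.407407.
Three real roots ⇒ use the trigonometric (Viète) form: r = 2√(−p/3) = 6.463573, φ = arccos(3q/(p·r)) = arccos(-0.761496) = 2.436415 rad.
y_k = r·cos(φ/3 − 2πk/3) for k = 0, 1, 2 gives y = 4.446604, 1.839225, -6.285828.
λ_k = y_k − 3.333333 gives λ = 1.1133, -1.4941, -9.6192 (check: the sum is -10.0000 = tr M).

Eigenvalues sorted in increasing order: [-9.6192, -1.4941, 1.1133].


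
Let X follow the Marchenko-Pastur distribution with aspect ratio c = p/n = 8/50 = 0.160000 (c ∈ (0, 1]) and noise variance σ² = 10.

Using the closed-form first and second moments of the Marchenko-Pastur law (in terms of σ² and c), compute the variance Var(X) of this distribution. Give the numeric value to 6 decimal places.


Recall the MP moments m_1 = E[X] = σ² and m_2 = E[X²] = σ⁴ (1 + c).
m_1 = E[X] = σ² = 10, so m_1² = 100.
m_2 = E[X²] = σ⁴ (1 + c) = 100 · (1 + 0.160000) = 100 · 1.160000 = 116.000000.
(Note m_2 − m_1² simplifies to c · σ⁴ = 0.160000 · 100.)

Var(X) = m_2 − m_1² = 116.000000 − 100 = 16.000000.


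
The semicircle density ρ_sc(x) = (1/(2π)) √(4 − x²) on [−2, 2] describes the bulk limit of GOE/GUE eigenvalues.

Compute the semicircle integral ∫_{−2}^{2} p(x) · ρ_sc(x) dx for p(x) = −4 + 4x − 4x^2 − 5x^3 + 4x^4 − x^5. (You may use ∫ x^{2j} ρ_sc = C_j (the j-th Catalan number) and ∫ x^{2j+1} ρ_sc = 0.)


Write p(x) = Σ a_i x^i, split into monomials and integrate each against ρ_sc separately.
Using ∫ x^{2j} ρ_sc = C_j = (1/(j+1)) C(2j, j) (Catalan numbers) and ∫ x^{2j+1} ρ_sc = 0 (odd monomials vanish by symmetry):
  i = 0 (even): a_0 · C_{0} = -4 · 1 = -4
  i = 1 (odd): ∫ x^1 ρ_sc = 0 (vanishes)
  i = 2 (even): a_2 · C_{1} = -4 · 1 = -4
  i = 3 (odd): ∫ x^3 ρ_sc = 0 (vanishes)
  i = 4 (even): a_4 · C_{2} = 4 · 2 = 8
  i = 5 (odd): ∫ x^5 ρ_sc = 0 (vanishes)

Summing the contributions: ∫_{−2}^{2} p(x) ρ_sc(x) dx = (-4) + (-4) + 8 = 0.


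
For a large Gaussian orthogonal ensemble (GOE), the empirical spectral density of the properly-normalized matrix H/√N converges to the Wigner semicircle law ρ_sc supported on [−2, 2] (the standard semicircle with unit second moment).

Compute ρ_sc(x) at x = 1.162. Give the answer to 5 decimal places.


ρ_sc(x) = (1/(2π)) √(4 − x²). With x = 1.162:
  4 − x² = 4 − (1.162)² = 4 − 1.350244 = 2.649756.
  √(4 − x²) = 1.627807.
  1/(2π) = 0.159155.
  ρ_sc(1.162) = 0.159155 · 1.627807 = 0.259074.

Rounded to 5 decimal places: ρ_sc(1.162) ≈ 0.25907.


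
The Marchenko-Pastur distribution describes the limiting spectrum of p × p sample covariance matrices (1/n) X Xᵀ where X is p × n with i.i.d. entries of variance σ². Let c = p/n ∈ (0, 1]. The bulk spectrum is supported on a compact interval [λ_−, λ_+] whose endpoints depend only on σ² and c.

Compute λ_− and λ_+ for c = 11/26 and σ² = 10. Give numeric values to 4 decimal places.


c = 11/26 = 0.423077; √c = 0.650444.
λ_− = σ² (1 − √c)² = 10 · (1 − 0.650444)² = 10 · (0.349556)² = 1.221897.
λ_+ = σ² (1 + √c)² = 10 · (1 + 0.650444)² = 10 · (1.650444)² = 27.239642.

Rounded to 4 decimal places: λ_− ≈ 1.2219, λ_+ ≈ 27.2396.
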